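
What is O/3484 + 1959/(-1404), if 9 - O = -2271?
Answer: -1787/2412 ≈ -0.74088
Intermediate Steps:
O = 2280 (O = 9 - 1*(-2271) = 9 + 2271 = 2280)
O/3484 + 1959/(-1404) = 2280/3484 + 1959/(-1404) = 2280*(1/3484) + 1959*(-1/1404) = 570/871 - 653/468 = -1787/2412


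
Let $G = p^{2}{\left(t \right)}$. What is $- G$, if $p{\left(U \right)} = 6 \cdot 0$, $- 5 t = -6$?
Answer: $0$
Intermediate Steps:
$t = \frac{6}{5}$ ($t = \left(- \frac{1}{5}\right) \left(-6\right) = \frac{6}{5} \approx 1.2$)
$p{\left(U \right)} = 0$
$G = 0$ ($G = 0^{2} = 0$)
$- G = \left(-1\right) 0 = 0$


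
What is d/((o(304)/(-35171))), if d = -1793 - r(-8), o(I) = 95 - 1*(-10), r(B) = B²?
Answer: 21770849/35 ≈ 6.2202e+5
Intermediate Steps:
o(I) = 105 (o(I) = 95 + 10 = 105)
d = -1857 (d = -1793 - 1*(-8)² = -1793 - 1*64 = -1793 - 64 = -1857)
d/((o(304)/(-35171))) = -1857/(105/(-35171)) = -1857/(105*(-1/35171)) = -1857/(-105/35171) = -1857*(-35171/105) = 21770849/35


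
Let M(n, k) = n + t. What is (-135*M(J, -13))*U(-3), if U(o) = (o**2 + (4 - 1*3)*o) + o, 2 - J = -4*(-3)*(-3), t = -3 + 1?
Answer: -14580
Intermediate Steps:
t = -2
J = 38 (J = 2 - (-4*(-3))*(-3) = 2 - 12*(-3) = 2 - 1*(-36) = 2 + 36 = 38)
M(n, k) = -2 + n (M(n, k) = n - 2 = -2 + n)
U(o) = o**2 + 2*o (U(o) = (o**2 + (4 - 3)*o) + o = (o**2 + 1*o) + o = (o**2 + o) + o = (o + o**2) + o = o**2 + 2*o)
(-135*M(J, -13))*U(-3) = (-135*(-2 + 38))*(-3*(2 - 3)) = (-135*36)*(-3*(-1)) = -4860*3 = -14580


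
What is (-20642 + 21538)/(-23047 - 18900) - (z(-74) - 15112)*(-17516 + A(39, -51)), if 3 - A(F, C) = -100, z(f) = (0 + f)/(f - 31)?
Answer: -1158952124394226/4404435 ≈ -2.6313e+8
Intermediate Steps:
z(f) = f/(-31 + f)
A(F, C) = 103 (A(F, C) = 3 - 1*(-100) = 3 + 100 = 103)
(-20642 + 21538)/(-23047 - 18900) - (z(-74) - 15112)*(-17516 + A(39, -51)) = (-20642 + 21538)/(-23047 - 18900) - (-74/(-31 - 74) - 15112)*(-17516 + 103) = 896/(-41947) - (-74/(-105) - 15112)*(-17413) = 896*(-1/41947) - (-74*(-1/105) - 15112)*(-17413) = -896/41947 - (74/105 - 15112)*(-17413) = -896/41947 - (-1586686)*(-17413)/105 = -896/41947 - 1*27628963318/105 = -896/41947 - 27628963318/105 = -1158952124394226/4404435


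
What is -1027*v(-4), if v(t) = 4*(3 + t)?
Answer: 4108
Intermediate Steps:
v(t) = 12 + 4*t
-1027*v(-4) = -1027*(12 + 4*(-4)) = -1027*(12 - 16) = -1027*(-4) = 4108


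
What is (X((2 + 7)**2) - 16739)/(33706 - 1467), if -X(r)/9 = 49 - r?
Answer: -16451/32239 ≈ -0.51028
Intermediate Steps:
X(r) = -441 + 9*r (X(r) = -9*(49 - r) = -441 + 9*r)
(X((2 + 7)**2) - 16739)/(33706 - 1467) = ((-441 + 9*(2 + 7)**2) - 16739)/(33706 - 1467) = ((-441 + 9*9**2) - 16739)/32239 = ((-441 + 9*81) - 16739)*(1/32239) = ((-441 + 729) - 16739)*(1/32239) = (288 - 16739)*(1/32239) = -16451*1/32239 = -16451/32239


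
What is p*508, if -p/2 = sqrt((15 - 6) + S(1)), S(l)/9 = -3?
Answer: -3048*I*sqrt(2) ≈ -4310.5*I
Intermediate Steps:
S(l) = -27 (S(l) = 9*(-3) = -27)
p = -6*I*sqrt(2) (p = -2*sqrt((15 - 6) - 27) = -2*sqrt(9 - 27) = -6*I*sqrt(2) ≈ -8.4853*I)
p*508 = -6*I*sqrt(2)*508 = -3048*I*sqrt(2)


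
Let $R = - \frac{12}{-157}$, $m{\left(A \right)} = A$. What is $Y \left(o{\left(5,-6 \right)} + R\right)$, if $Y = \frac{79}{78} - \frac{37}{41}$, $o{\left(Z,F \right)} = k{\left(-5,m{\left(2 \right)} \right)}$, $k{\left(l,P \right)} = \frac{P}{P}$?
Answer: $\frac{4589}{38622} \approx 0.11882$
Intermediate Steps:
$k{\left(l,P \right)} = 1$
$o{\left(Z,F \right)} = 1$
$Y = \frac{353}{3198}$ ($Y = 79 \cdot \frac{1}{78} - \frac{37}{41} = \frac{79}{78} - \frac{37}{41} = \frac{353}{3198} \approx 0.11038$)
$R = \frac{12}{157}$ ($R = \left(-12\right) \left(- \frac{1}{157}\right) = \frac{12}{157} \approx 0.076433$)
$Y \left(o{\left(5,-6 \right)} + R\right) = \frac{353 \left(1 + \frac{12}{157}\right)}{3198} = \frac{353}{3198} \cdot \frac{169}{157} = \frac{4589}{38622}$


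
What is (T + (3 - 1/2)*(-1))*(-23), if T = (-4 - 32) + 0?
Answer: 1771/2 ≈ 885.50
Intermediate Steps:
T = -36 (T = -36 + 0 = -36)
(T + (3 - 1/2)*(-1))*(-23) = (-36 + (3 - 1/2)*(-1))*(-23) = (-36 + (3 - 1*½)*(-1))*(-23) = (-36 + (3 - ½)*(-1))*(-23) = (-36 + (5/2)*(-1))*(-23) = (-36 - 5/2)*(-23) = -77/2*(-23) = 1771/2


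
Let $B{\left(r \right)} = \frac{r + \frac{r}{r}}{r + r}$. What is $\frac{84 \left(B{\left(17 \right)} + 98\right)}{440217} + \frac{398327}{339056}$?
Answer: $\frac{1009553522501}{845796552528} \approx 1.1936$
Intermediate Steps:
$B{\left(r \right)} = \frac{1 + r}{2 r}$ ($B{\left(r \right)} = \frac{r + 1}{2 r} = \left(1 + r\right) \frac{1}{2 r} = \frac{1 + r}{2 r}$)
$\frac{84 \left(B{\left(17 \right)} + 98\right)}{440217} + \frac{398327}{339056} = \frac{84 \left(\frac{1 + 17}{2 \cdot 17} + 98\right)}{440217} + \frac{398327}{339056} = 84 \left(\frac{1}{2} \cdot \frac{1}{17} \cdot 18 + 98\right) \frac{1}{440217} + 398327 \cdot \frac{1}{339056} = 84 \left(\frac{9}{17} + 98\right) \frac{1}{440217} + \frac{398327}{339056} = 84 \cdot \frac{1675}{17} \cdot \frac{1}{440217} + \frac{398327}{339056} = \frac{140700}{17} \cdot \frac{1}{440217} + \frac{398327}{339056} = \frac{46900}{2494563} + \frac{398327}{339056} = \frac{1009553522501}{845796552528}$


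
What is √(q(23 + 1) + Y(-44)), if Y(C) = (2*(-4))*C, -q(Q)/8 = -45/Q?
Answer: √367 ≈ 19.157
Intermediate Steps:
q(Q) = 360/Q (q(Q) = -(-360)/Q = 360/Q)
Y(C) = -8*C
√(q(23 + 1) + Y(-44)) = √(360/(23 + 1) - 8*(-44)) = √(360/24 + 352) = √(360*(1/24) + 352) = √(15 + 352) = √367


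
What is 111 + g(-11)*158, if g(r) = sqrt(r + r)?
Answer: 111 + 158*I*sqrt(22) ≈ 111.0 + 741.09*I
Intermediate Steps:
g(r) = sqrt(2)*sqrt(r) (g(r) = sqrt(2*r) = sqrt(2)*sqrt(r))
111 + g(-11)*158 = 111 + (sqrt(2)*sqrt(-11))*158 = 111 + (sqrt(2)*(I*sqrt(11)))*158 = 111 + (I*sqrt(22))*158 = 111 + 158*I*sqrt(22)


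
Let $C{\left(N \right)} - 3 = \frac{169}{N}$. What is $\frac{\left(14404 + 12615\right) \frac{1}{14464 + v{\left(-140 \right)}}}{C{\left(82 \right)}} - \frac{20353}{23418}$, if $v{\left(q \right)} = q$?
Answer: $- \frac{8637957142}{17400920535} \approx -0.49641$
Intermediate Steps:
$C{\left(N \right)} = 3 + \frac{169}{N}$
$\frac{\left(14404 + 12615\right) \frac{1}{14464 + v{\left(-140 \right)}}}{C{\left(82 \right)}} - \frac{20353}{23418} = \frac{\left(14404 + 12615\right) \frac{1}{14464 - 140}}{3 + \frac{169}{82}} - \frac{20353}{23418} = \frac{27019 \cdot \frac{1}{14324}}{3 + 169 \cdot \frac{1}{82}} - \frac{20353}{23418} = \frac{27019 \cdot \frac{1}{14324}}{3 + \frac{169}{82}} - \frac{20353}{23418} = \frac{27019}{14324 \cdot \frac{415}{82}} - \frac{20353}{23418} = \frac{27019}{14324} \cdot \frac{82}{415} - \frac{20353}{23418} = \frac{1107779}{2972230} - \frac{20353}{23418} = - \frac{8637957142}{17400920535}$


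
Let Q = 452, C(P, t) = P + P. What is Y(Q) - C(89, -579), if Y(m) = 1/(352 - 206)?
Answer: -25987/146 ≈ -177.99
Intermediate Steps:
C(P, t) = 2*P
Y(m) = 1/146
Y(Q) - C(89, -579) = 1/146 - 2*89 = 1/146 - 1*178 = 1/146 - 178 = -25987/146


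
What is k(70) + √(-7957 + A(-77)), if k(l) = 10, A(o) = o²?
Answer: 10 + 26*I*√3 ≈ 10.0 + 45.033*I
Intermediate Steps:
k(70) + √(-7957 + A(-77)) = 10 + √(-7957 + (-77)²) = 10 + √(-7957 + 5929) = 10 + √(-2028) = 10 + 26*I*√3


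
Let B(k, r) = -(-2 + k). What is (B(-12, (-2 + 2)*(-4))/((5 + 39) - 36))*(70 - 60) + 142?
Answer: 319/2 ≈ 159.50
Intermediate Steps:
B(k, r) = 2 - k
(B(-12, (-2 + 2)*(-4))/((5 + 39) - 36))*(70 - 60) + 142 = ((2 - 1*(-12))/((5 + 39) - 36))*(70 - 60) + 142 = ((2 + 12)/(44 - 36))*10 + 142 = (14/8)*10 + 142 = (14*(1/8))*10 + 142 = (7/4)*10 + 142 = 35/2 + 142 = 319/2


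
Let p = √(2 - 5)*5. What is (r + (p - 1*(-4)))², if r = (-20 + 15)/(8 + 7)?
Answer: -554/9 + 110*I*√3/3 ≈ -61.556 + 63.509*I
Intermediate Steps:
r = -⅓ (r = -5/15 = -5*1/15 = -⅓ ≈ -0.33333)
p = 5*I*√3 (p = √(-3)*5 = (I*√3)*5 = 5*I*√3 ≈ 8.6602*I)
(r + (p - 1*(-4)))² = (-⅓ + (5*I*√3 - 1*(-4)))² = (-⅓ + (5*I*√3 + 4))² = (-⅓ + (4 + 5*I*√3))² = (11/3 + 5*I*√3)²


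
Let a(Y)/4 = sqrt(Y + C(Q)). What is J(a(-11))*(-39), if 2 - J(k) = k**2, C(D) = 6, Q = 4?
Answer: -3198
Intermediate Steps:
a(Y) = 4*sqrt(6 + Y) (a(Y) = 4*sqrt(Y + 6) = 4*sqrt(6 + Y))
J(k) = 2 - k**2
J(a(-11))*(-39) = (2 - (4*sqrt(6 - 11))**2)*(-39) = (2 - (4*sqrt(-5))**2)*(-39) = (2 - (4*(I*sqrt(5)))**2)*(-39) = (2 - (4*I*sqrt(5))**2)*(-39) = (2 - 1*(-80))*(-39) = (2 + 80)*(-39) = 82*(-39) = -3198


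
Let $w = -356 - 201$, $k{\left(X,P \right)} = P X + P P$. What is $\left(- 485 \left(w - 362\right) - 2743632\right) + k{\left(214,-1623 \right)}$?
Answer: $-11110$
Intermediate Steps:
$k{\left(X,P \right)} = P^{2} + P X$ ($k{\left(X,P \right)} = P X + P^{2} = P^{2} + P X$)
$w = -557$
$\left(- 485 \left(w - 362\right) - 2743632\right) + k{\left(214,-1623 \right)} = \left(- 485 \left(-557 - 362\right) - 2743632\right) - 1623 \left(-1623 + 214\right) = \left(\left(-485\right) \left(-919\right) - 2743632\right) - -2286807 = \left(445715 - 2743632\right) + 2286807 = -2297917 + 2286807 = -11110$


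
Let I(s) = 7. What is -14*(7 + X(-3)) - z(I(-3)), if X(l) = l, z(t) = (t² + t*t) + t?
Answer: -161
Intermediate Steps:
z(t) = t + 2*t² (z(t) = (t² + t²) + t = 2*t² + t = t + 2*t²)
-14*(7 + X(-3)) - z(I(-3)) = -14*(7 - 3) - 7*(1 + 2*7) = -14*4 - 7*(1 + 14) = -56 - 7*15 = -56 - 1*105 = -56 - 105 = -161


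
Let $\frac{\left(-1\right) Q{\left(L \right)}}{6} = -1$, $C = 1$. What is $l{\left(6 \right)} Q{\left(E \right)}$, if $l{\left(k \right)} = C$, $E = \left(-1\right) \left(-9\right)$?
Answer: $6$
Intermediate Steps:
$E = 9$
$Q{\left(L \right)} = 6$ ($Q{\left(L \right)} = \left(-6\right) \left(-1\right) = 6$)
$l{\left(k \right)} = 1$
$l{\left(6 \right)} Q{\left(E \right)} = 1 \cdot 6 = 6$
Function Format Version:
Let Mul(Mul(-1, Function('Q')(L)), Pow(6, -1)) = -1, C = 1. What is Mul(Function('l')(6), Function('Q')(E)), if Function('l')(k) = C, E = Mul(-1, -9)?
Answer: 6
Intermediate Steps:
E = 9
Function('Q')(L) = 6 (Function('Q')(L) = Mul(-6, -1) = 6)
Function('l')(k) = 1
Mul(Function('l')(6), Function('Q')(E)) = Mul(1, 6) = 6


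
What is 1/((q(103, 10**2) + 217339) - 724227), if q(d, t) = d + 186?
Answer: -1/506599 ≈ -1.9739e-6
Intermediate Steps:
q(d, t) = 186 + d
1/((q(103, 10**2) + 217339) - 724227) = 1/(((186 + 103) + 217339) - 724227) = 1/((289 + 217339) - 724227) = 1/(217628 - 724227) = 1/(-506599) = -1/506599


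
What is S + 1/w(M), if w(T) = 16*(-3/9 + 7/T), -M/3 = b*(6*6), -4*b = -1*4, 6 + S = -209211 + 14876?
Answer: -33426679/172 ≈ -1.9434e+5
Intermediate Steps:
S = -194341 (S = -6 + (-209211 + 14876) = -6 - 194335 = -194341)
b = 1 (b = -(-1)*4/4 = -1/4*(-4) = 1)
M = -108 (M = -3*6*6 = -3*36 = -108)
w(T) = -16/3 + 112/T (w(T) = 16*(-3*1/9 + 7/T) = 16*(-1/3 + 7/T) = -16/3 + 112/T)
S + 1/w(M) = -194341 + 1/(-16/3 + 112/(-108)) = -194341 + 1/(-16/3 + 112*(-1/108)) = -194341 + 1/(-16/3 - 28/27) = -194341 + 1/(-172/27) = -194341 - 27/172 = -33426679/172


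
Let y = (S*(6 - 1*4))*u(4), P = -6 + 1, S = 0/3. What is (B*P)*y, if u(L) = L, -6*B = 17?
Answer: 0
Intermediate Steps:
B = -17/6 (B = -⅙*17 = -17/6 ≈ -2.8333)
S = 0 (S = 0*(⅓) = 0)
P = -5
y = 0 (y = (0*(6 - 1*4))*4 = (0*(6 - 4))*4 = (0*2)*4 = 0*4 = 0)
(B*P)*y = -17/6*(-5)*0 = (85/6)*0 = 0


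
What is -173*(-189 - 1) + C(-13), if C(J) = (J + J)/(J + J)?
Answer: 32871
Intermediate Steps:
C(J) = 1 (C(J) = (2*J)/((2*J)) = (2*J)*(1/(2*J)) = 1)
-173*(-189 - 1) + C(-13) = -173*(-189 - 1) + 1 = -173*(-190) + 1 = 32870 + 1 = 32871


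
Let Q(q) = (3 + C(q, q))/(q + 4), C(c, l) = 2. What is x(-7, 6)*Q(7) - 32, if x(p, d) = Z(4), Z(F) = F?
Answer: -332/11 ≈ -30.182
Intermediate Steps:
x(p, d) = 4
Q(q) = 5/(4 + q) (Q(q) = (3 + 2)/(q + 4) = 5/(4 + q))
x(-7, 6)*Q(7) - 32 = 4*(5/(4 + 7)) - 32 = 4*(5/11) - 32 = 20/11 - 32 = -332/11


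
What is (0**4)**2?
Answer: 0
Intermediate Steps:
(0**4)**2 = 0**2 = 0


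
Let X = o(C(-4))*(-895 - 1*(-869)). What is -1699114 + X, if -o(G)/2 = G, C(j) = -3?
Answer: -1699270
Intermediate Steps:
o(G) = -2*G
X = -156 (X = (-2*(-3))*(-895 - 1*(-869)) = 6*(-895 + 869) = 6*(-26) = -156)
-1699114 + X = -1699114 - 156 = -1699270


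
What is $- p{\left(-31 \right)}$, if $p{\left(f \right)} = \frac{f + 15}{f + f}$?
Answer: $- \frac{8}{31} \approx -0.25806$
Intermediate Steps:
$p{\left(f \right)} = \frac{15 + f}{2 f}$
$- p{\left(-31 \right)} = - \frac{15 - 31}{2 \left(-31\right)} = - \frac{\left(-1\right) \left(-16\right)}{2 \cdot 31} = \left(-1\right) \frac{8}{31} = - \frac{8}{31}$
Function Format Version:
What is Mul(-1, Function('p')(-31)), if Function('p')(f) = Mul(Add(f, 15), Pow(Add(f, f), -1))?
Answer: Rational(-8, 31) ≈ -0.25806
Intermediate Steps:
Function('p')(f) = Mul(Rational(1, 2), Pow(f, -1), Add(15, f)) (Function('p')(f) = Mul(Add(15, f), Pow(Mul(2, f), -1)) = Mul(Add(15, f), Mul(Rational(1, 2), Pow(f, -1))) = Mul(Rational(1, 2), Pow(f, -1), Add(15, f)))
Mul(-1, Function('p')(-31)) = Mul(-1, Mul(Rational(1, 2), Pow(-31, -1), Add(15, -31))) = Mul(-1, Mul(Rational(1, 2), Rational(-1, 31), -16)) = Mul(-1, Rational(8, 31)) = Rational(-8, 31)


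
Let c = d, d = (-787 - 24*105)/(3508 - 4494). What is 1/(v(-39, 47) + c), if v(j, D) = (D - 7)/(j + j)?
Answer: 38454/109253 ≈ 0.35197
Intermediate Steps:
d = 3307/986 (d = (-787 - 2520)/(-986) = -3307*(-1/986) = 3307/986 ≈ 3.3540)
v(j, D) = (-7 + D)/(2*j) (v(j, D) = (-7 + D)/((2*j)) = (-7 + D)*(1/(2*j)) = (-7 + D)/(2*j))
c = 3307/986 ≈ 3.3540
1/(v(-39, 47) + c) = 1/((1/2)*(-7 + 47)/(-39) + 3307/986) = 1/((1/2)*(-1/39)*40 + 3307/986) = 1/(-20/39 + 3307/986) = 1/(109253/38454) = 38454/109253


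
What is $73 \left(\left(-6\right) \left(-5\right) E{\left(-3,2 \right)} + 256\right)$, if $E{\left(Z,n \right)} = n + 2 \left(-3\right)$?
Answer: $9928$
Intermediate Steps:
$E{\left(Z,n \right)} = -6 + n$ ($E{\left(Z,n \right)} = n - 6 = -6 + n$)
$73 \left(\left(-6\right) \left(-5\right) E{\left(-3,2 \right)} + 256\right) = 73 \left(\left(-6\right) \left(-5\right) \left(-6 + 2\right) + 256\right) = 73 \left(30 \left(-4\right) + 256\right) = 73 \left(-120 + 256\right) = 73 \cdot 136 = 9928$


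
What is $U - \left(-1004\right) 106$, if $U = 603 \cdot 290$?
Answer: $281294$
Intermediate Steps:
$U = 174870$
$U - \left(-1004\right) 106 = 174870 - \left(-1004\right) 106 = 174870 - -106424 = 174870 + 106424 = 281294$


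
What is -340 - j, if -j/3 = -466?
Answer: -1738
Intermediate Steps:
j = 1398 (j = -3*(-466) = 1398)
-340 - j = -340 - 1*1398 = -340 - 1398 = -1738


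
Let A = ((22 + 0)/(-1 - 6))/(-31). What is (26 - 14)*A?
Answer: 264/217 ≈ 1.2166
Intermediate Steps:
A = 22/217 (A = (22/(-7))*(-1/31) = (22*(-⅐))*(-1/31) = -22/7*(-1/31) = 22/217 ≈ 0.10138)
(26 - 14)*A = (26 - 14)*(22/217) = 12*(22/217) = 264/217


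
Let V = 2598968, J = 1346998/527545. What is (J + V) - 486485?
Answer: 1114431191233/527545 ≈ 2.1125e+6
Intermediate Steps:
J = 1346998/527545 (J = 1346998*(1/527545) = 1346998/527545 ≈ 2.5533)
(J + V) - 486485 = (1346998/527545 + 2598968) - 486485 = 1371073920558/527545 - 486485 = 1114431191233/527545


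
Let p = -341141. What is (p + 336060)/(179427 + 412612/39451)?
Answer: -200450531/7078987189 ≈ -0.028316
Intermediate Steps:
(p + 336060)/(179427 + 412612/39451) = (-341141 + 336060)/(179427 + 412612/39451) = -5081/(179427 + 412612*(1/39451)) = -5081/(179427 + 412612/39451) = -5081/7078987189/39451 = -5081*39451/7078987189 = -200450531/7078987189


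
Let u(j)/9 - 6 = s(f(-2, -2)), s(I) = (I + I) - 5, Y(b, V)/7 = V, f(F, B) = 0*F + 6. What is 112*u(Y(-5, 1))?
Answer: 13104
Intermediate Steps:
f(F, B) = 6 (f(F, B) = 0 + 6 = 6)
Y(b, V) = 7*V
s(I) = -5 + 2*I (s(I) = 2*I - 5 = -5 + 2*I)
u(j) = 117 (u(j) = 54 + 9*(-5 + 2*6) = 54 + 9*(-5 + 12) = 54 + 9*7 = 54 + 63 = 117)
112*u(Y(-5, 1)) = 112*117 = 13104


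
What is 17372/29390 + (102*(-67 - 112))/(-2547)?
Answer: 96808184/12476055 ≈ 7.7595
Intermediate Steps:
17372/29390 + (102*(-67 - 112))/(-2547) = 17372*(1/29390) + (102*(-179))*(-1/2547) = 8686/14695 - 18258*(-1/2547) = 8686/14695 + 6086/849 = 96808184/12476055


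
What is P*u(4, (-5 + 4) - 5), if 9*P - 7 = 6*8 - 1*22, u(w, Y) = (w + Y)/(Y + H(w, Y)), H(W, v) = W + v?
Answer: 11/12 ≈ 0.91667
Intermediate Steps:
u(w, Y) = (Y + w)/(w + 2*Y) (u(w, Y) = (w + Y)/(Y + (w + Y)) = (Y + w)/(Y + (Y + w)) = (Y + w)/(w + 2*Y))
P = 11/3 (P = 7/9 + (6*8 - 1*22)/9 = 7/9 + (48 - 22)/9 = 7/9 + (⅑)*26 = 7/9 + 26/9 = 11/3 ≈ 3.6667)
P*u(4, (-5 + 4) - 5) = 11*((((-5 + 4) - 5) + 4)/(4 + 2*((-5 + 4) - 5)))/3 = 11*(((-1 - 5) + 4)/(4 + 2*(-1 - 5)))/3 = 11*((-6 + 4)/(4 + 2*(-6)))/3 = 11*(-2/(4 - 12))/3 = 11*(-2/(-8))/3 = 11*(-⅛*(-2))/3 = (11/3)*(¼) = 11/12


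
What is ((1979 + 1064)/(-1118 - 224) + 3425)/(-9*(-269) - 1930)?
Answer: 4593307/658922 ≈ 6.9709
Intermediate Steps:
((1979 + 1064)/(-1118 - 224) + 3425)/(-9*(-269) - 1930) = (3043/(-1342) + 3425)/(2421 - 1930) = (3043*(-1/1342) + 3425)/491 = (-3043/1342 + 3425)*(1/491) = (4593307/1342)*(1/491) = 4593307/658922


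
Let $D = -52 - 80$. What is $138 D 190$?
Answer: $-3461040$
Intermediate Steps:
$D = -132$ ($D = -52 - 80 = -132$)
$138 D 190 = 138 \left(-132\right) 190 = \left(-18216\right) 190 = -3461040$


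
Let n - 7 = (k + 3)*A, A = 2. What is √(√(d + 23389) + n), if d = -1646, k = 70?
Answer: √(153 + √21743) ≈ 17.334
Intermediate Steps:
n = 153 (n = 7 + (70 + 3)*2 = 7 + 73*2 = 7 + 146 = 153)
√(√(d + 23389) + n) = √(√(-1646 + 23389) + 153) = √(√21743 + 153) = √(153 + √21743)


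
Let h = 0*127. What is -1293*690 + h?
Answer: -892170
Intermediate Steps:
h = 0
-1293*690 + h = -1293*690 + 0 = -892170 + 0 = -892170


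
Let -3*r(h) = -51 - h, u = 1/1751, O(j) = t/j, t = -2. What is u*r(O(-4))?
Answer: 1/102 ≈ 0.0098039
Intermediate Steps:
O(j) = -2/j
u = 1/1751 ≈ 0.00057110
r(h) = 17 + h/3 (r(h) = -(-51 - h)/3 = 17 + h/3)
u*r(O(-4)) = (17 + (-2/(-4))/3)/1751 = (17 + (-2*(-¼))/3)/1751 = (17 + (⅓)*(½))/1751 = (17 + ⅙)/1751 = (1/1751)*(103/6) = 1/102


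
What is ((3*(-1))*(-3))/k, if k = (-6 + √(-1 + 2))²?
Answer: 9/25 ≈ 0.36000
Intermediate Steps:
k = 25 (k = (-6 + √1)² = (-6 + 1)² = (-5)² = 25)
((3*(-1))*(-3))/k = ((3*(-1))*(-3))/25 = -3*(-3)*(1/25) = 9*(1/25) = 9/25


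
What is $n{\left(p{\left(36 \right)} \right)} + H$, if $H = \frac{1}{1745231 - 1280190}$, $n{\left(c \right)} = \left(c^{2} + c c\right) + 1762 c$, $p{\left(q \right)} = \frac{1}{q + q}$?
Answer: $\frac{29498948345}{1205386272} \approx 24.473$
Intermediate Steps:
$p{\left(q \right)} = \frac{1}{2 q}$
$n{\left(c \right)} = 2 c^{2} + 1762 c$ ($n{\left(c \right)} = \left(c^{2} + c^{2}\right) + 1762 c = 2 c^{2} + 1762 c$)
$H = \frac{1}{465041}$ ($H = \frac{1}{1745231 - 1280190} = \frac{1}{465041} \approx 2.1503 \cdot 10^{-6}$)
$n{\left(p{\left(36 \right)} \right)} + H = 2 \frac{1}{2 \cdot 36} \left(881 + \frac{1}{2 \cdot 36}\right) + \frac{1}{465041} = 2 \cdot \frac{1}{2} \cdot \frac{1}{36} \left(881 + \frac{1}{2} \cdot \frac{1}{36}\right) + \frac{1}{465041} = 2 \cdot \frac{1}{72} \left(881 + \frac{1}{72}\right) + \frac{1}{465041} = 2 \cdot \frac{1}{72} \cdot \frac{63433}{72} + \frac{1}{465041} = \frac{63433}{2592} + \frac{1}{465041} = \frac{29498948345}{1205386272}$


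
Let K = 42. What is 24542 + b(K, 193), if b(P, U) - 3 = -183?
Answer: 24362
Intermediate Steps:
b(P, U) = -180 (b(P, U) = 3 - 183 = -180)
24542 + b(K, 193) = 24542 - 180 = 24362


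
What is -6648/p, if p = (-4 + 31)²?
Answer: -2216/243 ≈ -9.1193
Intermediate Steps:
p = 729 (p = 27² = 729)
-6648/p = -6648/729 = -6648*1/729 = -2216/243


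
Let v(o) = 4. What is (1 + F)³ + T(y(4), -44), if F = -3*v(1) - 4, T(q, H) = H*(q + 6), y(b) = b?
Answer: -3815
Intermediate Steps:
T(q, H) = H*(6 + q)
F = -16 (F = -3*4 - 4 = -12 - 4 = -16)
(1 + F)³ + T(y(4), -44) = (1 - 16)³ - 44*(6 + 4) = (-15)³ - 44*10 = -3375 - 440 = -3815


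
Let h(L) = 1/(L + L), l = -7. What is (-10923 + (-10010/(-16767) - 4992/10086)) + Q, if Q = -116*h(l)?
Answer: -2153423402119/197297289 ≈ -10915.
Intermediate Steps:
h(L) = 1/(2*L)
Q = 58/7 (Q = -58/(-7) = -58*(-1)/7 = -116*(-1/14) = 58/7 ≈ 8.2857)
(-10923 + (-10010/(-16767) - 4992/10086)) + Q = (-10923 + (-10010/(-16767) - 4992/10086)) + 58/7 = (-10923 + (-10010*(-1/16767) - 4992*1/10086)) + 58/7 = (-10923 + (10010/16767 - 832/1681)) + 58/7 = (-10923 + 2876666/28185327) + 58/7 = -307865450155/28185327 + 58/7 = -2153423402119/197297289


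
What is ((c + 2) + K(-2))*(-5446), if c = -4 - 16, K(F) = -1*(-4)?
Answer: 76244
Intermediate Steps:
K(F) = 4
c = -20
((c + 2) + K(-2))*(-5446) = ((-20 + 2) + 4)*(-5446) = (-18 + 4)*(-5446) = -14*(-5446) = 76244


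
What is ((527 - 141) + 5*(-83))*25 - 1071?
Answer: -1796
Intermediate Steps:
((527 - 141) + 5*(-83))*25 - 1071 = (386 - 415)*25 - 1071 = -29*25 - 1071 = -725 - 1071 = -1796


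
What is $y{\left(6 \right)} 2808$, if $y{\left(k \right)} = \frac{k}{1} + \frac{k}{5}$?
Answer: $\frac{101088}{5} \approx 20218.0$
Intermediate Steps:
$y{\left(k \right)} = \frac{6 k}{5}$ ($y{\left(k \right)} = k 1 + k \frac{1}{5} = k + \frac{k}{5} = \frac{6 k}{5}$)
$y{\left(6 \right)} 2808 = \frac{6}{5} \cdot 6 \cdot 2808 = \frac{36}{5} \cdot 2808 = \frac{101088}{5}$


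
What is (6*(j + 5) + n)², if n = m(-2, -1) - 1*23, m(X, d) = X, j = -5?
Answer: 625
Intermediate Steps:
n = -25 (n = -2 - 1*23 = -2 - 23 = -25)
(6*(j + 5) + n)² = (6*(-5 + 5) - 25)² = (6*0 - 25)² = (0 - 25)² = (-25)² = 625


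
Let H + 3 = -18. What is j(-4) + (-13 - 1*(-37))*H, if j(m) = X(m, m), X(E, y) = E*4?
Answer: -520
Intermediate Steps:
X(E, y) = 4*E
j(m) = 4*m
H = -21 (H = -3 - 18 = -21)
j(-4) + (-13 - 1*(-37))*H = 4*(-4) + (-13 - 1*(-37))*(-21) = -16 + (-13 + 37)*(-21) = -16 + 24*(-21) = -16 - 504 = -520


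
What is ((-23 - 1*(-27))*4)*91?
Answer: 1456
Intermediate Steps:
((-23 - 1*(-27))*4)*91 = ((-23 + 27)*4)*91 = (4*4)*91 = 16*91 = 1456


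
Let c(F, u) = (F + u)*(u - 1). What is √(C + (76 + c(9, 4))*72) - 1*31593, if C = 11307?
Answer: -31593 + √19587 ≈ -31453.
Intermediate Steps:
c(F, u) = (-1 + u)*(F + u) (c(F, u) = (F + u)*(-1 + u) = (-1 + u)*(F + u))
√(C + (76 + c(9, 4))*72) - 1*31593 = √(11307 + (76 + (4² - 1*9 - 1*4 + 9*4))*72) - 1*31593 = √(11307 + (76 + (16 - 9 - 4 + 36))*72) - 31593 = √(11307 + (76 + 39)*72) - 31593 = √(11307 + 115*72) - 31593 = √(11307 + 8280) - 31593 = √19587 - 31593 = -31593 + √19587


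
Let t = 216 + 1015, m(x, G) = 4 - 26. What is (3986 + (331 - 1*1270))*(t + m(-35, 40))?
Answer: 3683823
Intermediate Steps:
m(x, G) = -22
t = 1231
(3986 + (331 - 1*1270))*(t + m(-35, 40)) = (3986 + (331 - 1*1270))*(1231 - 22) = (3986 + (331 - 1270))*1209 = (3986 - 939)*1209 = 3047*1209 = 3683823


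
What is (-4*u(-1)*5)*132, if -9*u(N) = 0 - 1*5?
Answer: -4400/3 ≈ -1466.7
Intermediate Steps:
u(N) = 5/9 (u(N) = -(0 - 1*5)/9 = -(0 - 5)/9 = -⅑*(-5) = 5/9)
(-4*u(-1)*5)*132 = (-4*5/9*5)*132 = -20/9*5*132 = -100/9*132 = -4400/3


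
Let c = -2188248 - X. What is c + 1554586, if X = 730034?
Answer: -1363696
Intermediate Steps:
c = -2918282 (c = -2188248 - 1*730034 = -2188248 - 730034 = -2918282)
c + 1554586 = -2918282 + 1554586 = -1363696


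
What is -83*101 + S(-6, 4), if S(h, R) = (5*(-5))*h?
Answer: -8233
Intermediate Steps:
S(h, R) = -25*h
-83*101 + S(-6, 4) = -83*101 - 25*(-6) = -8383 + 150 = -8233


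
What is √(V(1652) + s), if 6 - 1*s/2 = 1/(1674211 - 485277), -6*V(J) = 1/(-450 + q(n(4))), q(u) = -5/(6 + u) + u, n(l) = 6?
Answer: √120612807625018533563/3170292511 ≈ 3.4642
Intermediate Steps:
q(u) = u - 5/(6 + u) (q(u) = -5/(6 + u) + u = u - 5/(6 + u))
V(J) = 2/5333 (V(J) = -1/(6*(-450 + (-5 + 6² + 6*6)/(6 + 6))) = -1/(6*(-450 + (-5 + 36 + 36)/12)) = -1/(6*(-450 + (1/12)*67)) = -1/(6*(-450 + 67/12)) = -1/(6*(-5333/12)) = -⅙*(-12/5333) = 2/5333)
s = 7133603/594467 (s = 12 - 2/(1674211 - 485277) = 12 - 2/1188934 = 12 - 2*1/1188934 = 12 - 1/594467 = 7133603/594467 ≈ 12.000)
√(V(1652) + s) = √(2/5333 + 7133603/594467) = √(38044693733/3170292511) = √120612807625018533563/3170292511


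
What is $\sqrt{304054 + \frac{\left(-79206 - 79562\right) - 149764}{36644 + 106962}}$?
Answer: $\frac{2 \sqrt{391897813849522}}{71803} \approx 551.41$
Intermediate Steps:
$\sqrt{304054 + \frac{\left(-79206 - 79562\right) - 149764}{36644 + 106962}} = \sqrt{304054 + \frac{\left(-79206 - 79562\right) - 149764}{143606}} = \sqrt{304054 + \left(-158768 - 149764\right) \frac{1}{143606}} = \sqrt{304054 - \frac{154266}{71803}} = \sqrt{\frac{21831835096}{71803}} = \frac{2 \sqrt{391897813849522}}{71803}$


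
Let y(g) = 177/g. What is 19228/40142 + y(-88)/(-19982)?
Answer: 16908963991/35293167536 ≈ 0.47910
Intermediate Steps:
19228/40142 + y(-88)/(-19982) = 19228/40142 + (177/(-88))/(-19982) = 19228*(1/40142) + (177*(-1/88))*(-1/19982) = 9614/20071 - 177/88*(-1/19982) = 9614/20071 + 177/1758416 = 16908963991/35293167536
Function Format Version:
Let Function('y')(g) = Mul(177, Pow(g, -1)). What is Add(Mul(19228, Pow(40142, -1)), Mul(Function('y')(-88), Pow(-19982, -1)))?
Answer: Rational(16908963991, 35293167536) ≈ 0.47910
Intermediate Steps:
Add(Mul(19228, Pow(40142, -1)), Mul(Function('y')(-88), Pow(-19982, -1))) = Add(Mul(19228, Pow(40142, -1)), Mul(Mul(177, Pow(-88, -1)), Pow(-19982, -1))) = Add(Mul(19228, Rational(1, 40142)), Mul(Mul(177, Rational(-1, 88)), Rational(-1, 19982))) = Add(Rational(9614, 20071), Mul(Rational(-177, 88), Rational(-1, 19982))) = Add(Rational(9614, 20071), Rational(177, 1758416)) = Rational(16908963991, 35293167536)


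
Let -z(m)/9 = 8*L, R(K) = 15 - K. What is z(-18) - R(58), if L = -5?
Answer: 403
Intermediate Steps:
z(m) = 360 (z(m) = -72*(-5) = -9*(-40) = 360)
z(-18) - R(58) = 360 - (15 - 1*58) = 360 - (15 - 58) = 360 - 1*(-43) = 360 + 43 = 403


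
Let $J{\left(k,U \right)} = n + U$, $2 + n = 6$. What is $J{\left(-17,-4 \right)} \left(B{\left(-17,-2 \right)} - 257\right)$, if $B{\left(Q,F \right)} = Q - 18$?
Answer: $0$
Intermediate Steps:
$n = 4$ ($n = -2 + 6 = 4$)
$J{\left(k,U \right)} = 4 + U$
$B{\left(Q,F \right)} = -18 + Q$ ($B{\left(Q,F \right)} = Q - 18 = -18 + Q$)
$J{\left(-17,-4 \right)} \left(B{\left(-17,-2 \right)} - 257\right) = \left(4 - 4\right) \left(\left(-18 - 17\right) - 257\right) = 0 \left(-35 - 257\right) = 0 \left(-292\right) = 0$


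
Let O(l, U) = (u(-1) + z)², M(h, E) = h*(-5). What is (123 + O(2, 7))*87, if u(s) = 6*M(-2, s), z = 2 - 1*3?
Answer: 313548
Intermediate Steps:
z = -1 (z = 2 - 3 = -1)
M(h, E) = -5*h
u(s) = 60 (u(s) = 6*(-5*(-2)) = 6*10 = 60)
O(l, U) = 3481 (O(l, U) = (60 - 1)² = 59² = 3481)
(123 + O(2, 7))*87 = (123 + 3481)*87 = 3604*87 = 313548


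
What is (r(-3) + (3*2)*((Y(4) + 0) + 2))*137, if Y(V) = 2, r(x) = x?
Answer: 2877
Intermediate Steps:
(r(-3) + (3*2)*((Y(4) + 0) + 2))*137 = (-3 + (3*2)*((2 + 0) + 2))*137 = (-3 + 6*(2 + 2))*137 = (-3 + 6*4)*137 = (-3 + 24)*137 = 21*137 = 2877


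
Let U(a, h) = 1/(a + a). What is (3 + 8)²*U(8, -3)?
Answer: 121/16 ≈ 7.5625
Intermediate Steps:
U(a, h) = 1/(2*a)
(3 + 8)²*U(8, -3) = (3 + 8)²*((½)/8) = 11²*((½)*(⅛)) = 121*(1/16) = 121/16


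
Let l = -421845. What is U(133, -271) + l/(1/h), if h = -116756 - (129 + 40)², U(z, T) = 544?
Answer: 61301250409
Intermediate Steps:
h = -145317 (h = -116756 - 1*169² = -116756 - 1*28561 = -116756 - 28561 = -145317)
U(133, -271) + l/(1/h) = 544 - 421845/(1/(-145317)) = 544 - 421845/(-1/145317) = 544 - 421845*(-145317) = 544 + 61301249865 = 61301250409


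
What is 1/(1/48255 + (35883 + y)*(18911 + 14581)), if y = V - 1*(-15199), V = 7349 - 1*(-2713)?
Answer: 48255/98818270590241 ≈ 4.8832e-10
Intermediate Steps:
V = 10062 (V = 7349 + 2713 = 10062)
y = 25261 (y = 10062 - 1*(-15199) = 10062 + 15199 = 25261)
1/(1/48255 + (35883 + y)*(18911 + 14581)) = 1/(1/48255 + (35883 + 25261)*(18911 + 14581)) = 1/(1/48255 + 61144*33492) = 1/(1/48255 + 2047834848) = 1/(98818270590241/48255) = 48255/98818270590241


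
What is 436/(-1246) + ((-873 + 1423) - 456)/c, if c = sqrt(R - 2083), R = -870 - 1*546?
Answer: -218/623 - 94*I*sqrt(3499)/3499 ≈ -0.34992 - 1.5891*I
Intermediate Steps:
R = -1416 (R = -870 - 546 = -1416)
c = I*sqrt(3499) (c = sqrt(-1416 - 2083) = sqrt(-3499) = I*sqrt(3499) ≈ 59.152*I)
436/(-1246) + ((-873 + 1423) - 456)/c = 436/(-1246) + ((-873 + 1423) - 456)/((I*sqrt(3499))) = 436*(-1/1246) + (550 - 456)*(-I*sqrt(3499)/3499) = -218/623 + 94*(-I*sqrt(3499)/3499) = -218/623 - 94*I*sqrt(3499)/3499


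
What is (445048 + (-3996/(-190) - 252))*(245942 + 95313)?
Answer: 2884124686118/19 ≈ 1.5180e+11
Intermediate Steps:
(445048 + (-3996/(-190) - 252))*(245942 + 95313) = (445048 + (-3996*(-1)/190 - 252))*341255 = (445048 + (-36*(-111/190) - 252))*341255 = (445048 + (1998/95 - 252))*341255 = (445048 - 21942/95)*341255 = (42257618/95)*341255 = 2884124686118/19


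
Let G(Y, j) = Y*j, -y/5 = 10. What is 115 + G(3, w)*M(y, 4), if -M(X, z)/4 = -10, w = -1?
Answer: -5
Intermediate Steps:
y = -50 (y = -5*10 = -50)
M(X, z) = 40 (M(X, z) = -4*(-10) = 40)
115 + G(3, w)*M(y, 4) = 115 + (3*(-1))*40 = 115 - 3*40 = 115 - 120 = -5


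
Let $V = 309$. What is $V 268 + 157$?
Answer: $82969$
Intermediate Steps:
$V 268 + 157 = 309 \cdot 268 + 157 = 82812 + 157 = 82969$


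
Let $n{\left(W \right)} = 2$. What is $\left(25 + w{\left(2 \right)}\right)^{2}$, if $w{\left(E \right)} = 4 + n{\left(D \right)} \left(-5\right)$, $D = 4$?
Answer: $361$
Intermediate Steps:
$w{\left(E \right)} = -6$ ($w{\left(E \right)} = 4 + 2 \left(-5\right) = 4 - 10 = -6$)
$\left(25 + w{\left(2 \right)}\right)^{2} = \left(25 - 6\right)^{2} = 19^{2} = 361$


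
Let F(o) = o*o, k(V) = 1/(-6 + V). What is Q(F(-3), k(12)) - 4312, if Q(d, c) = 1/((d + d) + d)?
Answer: -116423/27 ≈ -4312.0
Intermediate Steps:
F(o) = o²
Q(d, c) = 1/(3*d) (Q(d, c) = 1/(2*d + d) = 1/(3*d))
Q(F(-3), k(12)) - 4312 = 1/(3*((-3)²)) - 4312 = (⅓)/9 - 4312 = (⅓)*(⅑) - 4312 = 1/27 - 4312 = -116423/27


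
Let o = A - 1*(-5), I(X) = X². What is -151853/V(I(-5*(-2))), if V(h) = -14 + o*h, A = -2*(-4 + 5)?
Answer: -11681/22 ≈ -530.95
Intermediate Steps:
A = -2 (A = -2*1 = -2)
o = 3 (o = -2 - 1*(-5) = -2 + 5 = 3)
V(h) = -14 + 3*h
-151853/V(I(-5*(-2))) = -151853/(-14 + 3*(-5*(-2))²) = -151853/(-14 + 3*10²) = -151853/(-14 + 3*100) = -151853/(-14 + 300) = -151853/286 = -151853*1/286 = -11681/22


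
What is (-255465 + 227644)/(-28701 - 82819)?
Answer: 27821/111520 ≈ 0.24947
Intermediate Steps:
(-255465 + 227644)/(-28701 - 82819) = -27821/(-111520) = -27821*(-1/111520) = 27821/111520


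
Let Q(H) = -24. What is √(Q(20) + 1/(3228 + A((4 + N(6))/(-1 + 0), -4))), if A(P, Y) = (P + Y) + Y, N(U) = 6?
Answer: I*√247295190/3210 ≈ 4.8989*I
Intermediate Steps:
A(P, Y) = P + 2*Y
√(Q(20) + 1/(3228 + A((4 + N(6))/(-1 + 0), -4))) = √(-24 + 1/(3228 + ((4 + 6)/(-1 + 0) + 2*(-4)))) = √(-24 + 1/(3228 + (10/(-1) - 8))) = √(-24 + 1/(3228 + (10*(-1) - 8))) = √(-24 + 1/(3228 + (-10 - 8))) = √(-24 + 1/(3228 - 18)) = √(-24 + 1/3210) = √(-77039/3210) = I*√247295190/3210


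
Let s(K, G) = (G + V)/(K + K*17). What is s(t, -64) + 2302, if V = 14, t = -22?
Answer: 455821/198 ≈ 2302.1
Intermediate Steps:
s(K, G) = (14 + G)/(18*K) (s(K, G) = (G + 14)/(K + K*17) = (14 + G)/(K + 17*K) = (14 + G)/((18*K)) = (14 + G)*(1/(18*K)) = (14 + G)/(18*K))
s(t, -64) + 2302 = (1/18)*(14 - 64)/(-22) + 2302 = (1/18)*(-1/22)*(-50) + 2302 = 25/198 + 2302 = 455821/198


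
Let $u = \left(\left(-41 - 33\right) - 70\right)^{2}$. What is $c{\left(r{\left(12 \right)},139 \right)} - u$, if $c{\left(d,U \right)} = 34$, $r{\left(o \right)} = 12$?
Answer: $-20702$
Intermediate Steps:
$u = 20736$ ($u = \left(\left(-41 - 33\right) - 70\right)^{2} = \left(-74 - 70\right)^{2} = \left(-144\right)^{2} = 20736$)
$c{\left(r{\left(12 \right)},139 \right)} - u = 34 - 20736 = -20702$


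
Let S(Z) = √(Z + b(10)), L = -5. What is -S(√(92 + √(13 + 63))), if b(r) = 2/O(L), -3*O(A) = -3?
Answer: -√(2 + √2*√(46 + √19)) ≈ -3.4693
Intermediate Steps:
O(A) = 1 (O(A) = -⅓*(-3) = 1)
b(r) = 2 (b(r) = 2/1 = 2*1 = 2)
S(Z) = √(2 + Z) (S(Z) = √(Z + 2) = √(2 + Z))
-S(√(92 + √(13 + 63))) = -√(2 + √(92 + √(13 + 63))) = -√(2 + √(92 + √76)) = -√(2 + √(92 + 2*√19))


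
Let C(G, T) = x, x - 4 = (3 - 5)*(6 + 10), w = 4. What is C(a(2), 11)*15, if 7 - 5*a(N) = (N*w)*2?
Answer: -420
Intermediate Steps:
a(N) = 7/5 - 8*N/5 (a(N) = 7/5 - N*4*2/5 = 7/5 - 4*N*2/5 = 7/5 - 8*N/5)
x = -28 (x = 4 + (3 - 5)*(6 + 10) = 4 - 2*16 = 4 - 32 = -28)
C(G, T) = -28
C(a(2), 11)*15 = -28*15 = -420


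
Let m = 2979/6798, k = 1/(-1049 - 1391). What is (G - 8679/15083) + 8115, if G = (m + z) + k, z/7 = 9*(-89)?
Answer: 104570978034341/41697255160 ≈ 2507.9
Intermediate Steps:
k = -1/2440 (k = 1/(-2440) = -1/2440 ≈ -0.00040984)
m = 993/2266 (m = 2979*(1/6798) = 993/2266 ≈ 0.43822)
z = -5607 (z = 7*(9*(-89)) = 7*(-801) = -5607)
G = -15499453313/2764520 (G = (993/2266 - 5607) - 1/2440 = -12704469/2266 - 1/2440 = -15499453313/2764520 ≈ -5606.6)
(G - 8679/15083) + 8115 = (-15499453313/2764520 - 8679/15083) + 8115 = -233802247589059/41697255160 + 8115 = 104570978034341/41697255160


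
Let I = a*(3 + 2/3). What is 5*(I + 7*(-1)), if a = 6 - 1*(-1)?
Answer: 280/3 ≈ 93.333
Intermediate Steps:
a = 7 (a = 6 + 1 = 7)
I = 77/3 (I = 7*(3 + 2/3) = 7*(11/3) = 77/3 ≈ 25.667)
5*(I + 7*(-1)) = 5*(77/3 + 7*(-1)) = 5*(77/3 - 7) = 5*(56/3) = 280/3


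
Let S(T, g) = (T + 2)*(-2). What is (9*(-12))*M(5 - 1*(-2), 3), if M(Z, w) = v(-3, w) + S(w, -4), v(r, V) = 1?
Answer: 972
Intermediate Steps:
S(T, g) = -4 - 2*T (S(T, g) = (2 + T)*(-2) = -4 - 2*T)
M(Z, w) = -3 - 2*w (M(Z, w) = 1 + (-4 - 2*w) = -3 - 2*w)
(9*(-12))*M(5 - 1*(-2), 3) = (9*(-12))*(-3 - 2*3) = -108*(-3 - 6) = -108*(-9) = 972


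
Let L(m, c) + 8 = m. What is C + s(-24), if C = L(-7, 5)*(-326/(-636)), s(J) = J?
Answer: -3359/106 ≈ -31.689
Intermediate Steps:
L(m, c) = -8 + m
C = -815/106 (C = (-8 - 7)*(-326/(-636)) = -(-4890)*(-1)/636 = -15*163/318 = -815/106 ≈ -7.6887)
C + s(-24) = -815/106 - 24 = -3359/106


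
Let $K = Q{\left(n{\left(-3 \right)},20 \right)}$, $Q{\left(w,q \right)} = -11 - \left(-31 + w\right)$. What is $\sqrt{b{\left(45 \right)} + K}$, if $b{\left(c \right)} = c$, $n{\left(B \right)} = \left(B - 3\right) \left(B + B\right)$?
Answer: $\sqrt{29} \approx 5.3852$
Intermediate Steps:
$n{\left(B \right)} = 2 B \left(-3 + B\right)$ ($n{\left(B \right)} = \left(-3 + B\right) 2 B = 2 B \left(-3 + B\right)$)
$Q{\left(w,q \right)} = 20 - w$
$K = -16$ ($K = 20 - 2 \left(-3\right) \left(-3 - 3\right) = 20 - 2 \left(-3\right) \left(-6\right) = 20 - 36 = -16$)
$\sqrt{b{\left(45 \right)} + K} = \sqrt{45 - 16} = \sqrt{29}$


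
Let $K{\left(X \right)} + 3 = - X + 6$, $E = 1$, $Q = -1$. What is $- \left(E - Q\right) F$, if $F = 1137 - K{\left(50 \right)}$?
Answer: $-2368$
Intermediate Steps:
$K{\left(X \right)} = 3 - X$ ($K{\left(X \right)} = -3 - \left(-6 + X\right) = 3 - X$)
$F = 1184$ ($F = 1137 - \left(3 - 50\right) = 1137 - -47 = 1137 + 47 = 1184$)
$- \left(E - Q\right) F = - \left(1 - -1\right) 1184 = - \left(1 + 1\right) 1184 = - 2 \cdot 1184 = \left(-1\right) 2368 = -2368$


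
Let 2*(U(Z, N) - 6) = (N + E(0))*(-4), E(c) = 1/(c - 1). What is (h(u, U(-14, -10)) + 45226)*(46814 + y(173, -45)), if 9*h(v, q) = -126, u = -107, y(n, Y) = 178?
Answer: 2124602304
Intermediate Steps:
E(c) = 1/(-1 + c)
U(Z, N) = 8 - 2*N (U(Z, N) = 6 + ((N + 1/(-1 + 0))*(-4))/2 = 6 + ((N + 1/(-1))*(-4))/2 = 6 + ((N - 1)*(-4))/2 = 6 + ((-1 + N)*(-4))/2 = 6 + (4 - 4*N)/2 = 6 + (2 - 2*N) = 8 - 2*N)
h(v, q) = -14 (h(v, q) = (⅑)*(-126) = -14)
(h(u, U(-14, -10)) + 45226)*(46814 + y(173, -45)) = (-14 + 45226)*(46814 + 178) = 45212*46992 = 2124602304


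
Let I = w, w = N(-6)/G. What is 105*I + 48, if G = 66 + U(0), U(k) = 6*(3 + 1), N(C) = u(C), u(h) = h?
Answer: 41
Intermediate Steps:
N(C) = C
U(k) = 24 (U(k) = 6*4 = 24)
G = 90 (G = 66 + 24 = 90)
w = -1/15 (w = -6/90 = -6*1/90 = -1/15 ≈ -0.066667)
I = -1/15 ≈ -0.066667
105*I + 48 = 105*(-1/15) + 48 = -7 + 48 = 41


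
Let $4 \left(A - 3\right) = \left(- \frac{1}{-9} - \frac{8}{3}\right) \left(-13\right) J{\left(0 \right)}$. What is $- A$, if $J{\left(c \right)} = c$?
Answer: $-3$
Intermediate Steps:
$A = 3$ ($A = 3 + \frac{\left(- \frac{1}{-9} - \frac{8}{3}\right) \left(-13\right) 0}{4} = 3 + \frac{\left(\left(-1\right) \left(- \frac{1}{9}\right) - \frac{8}{3}\right) \left(-13\right) 0}{4} = 3 + \frac{\left(\frac{1}{9} - \frac{8}{3}\right) \left(-13\right) 0}{4} = 3 + \frac{\left(- \frac{23}{9}\right) \left(-13\right) 0}{4} = 3 + \frac{\frac{299}{9} \cdot 0}{4} = 3 + \frac{1}{4} \cdot 0 = 3 + 0 = 3$)
$- A = \left(-1\right) 3 = -3$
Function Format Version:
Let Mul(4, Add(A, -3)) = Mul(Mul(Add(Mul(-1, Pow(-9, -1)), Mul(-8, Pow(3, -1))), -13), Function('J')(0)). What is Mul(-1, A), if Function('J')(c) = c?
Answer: -3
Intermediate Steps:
A = 3 (A = Add(3, Mul(Rational(1, 4), Mul(Mul(Add(Mul(-1, Pow(-9, -1)), Mul(-8, Pow(3, -1))), -13), 0))) = Add(3, Mul(Rational(1, 4), Mul(Mul(Add(Mul(-1, Rational(-1, 9)), Mul(-8, Rational(1, 3))), -13), 0))) = Add(3, Mul(Rational(1, 4), Mul(Mul(Add(Rational(1, 9), Rational(-8, 3)), -13), 0))) = Add(3, Mul(Rational(1, 4), Mul(Mul(Rational(-23, 9), -13), 0))) = Add(3, Mul(Rational(1, 4), Mul(Rational(299, 9), 0))) = Add(3, Mul(Rational(1, 4), 0)) = Add(3, 0) = 3)
Mul(-1, A) = Mul(-1, 3) = -3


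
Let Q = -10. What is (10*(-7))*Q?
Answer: 700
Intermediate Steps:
(10*(-7))*Q = (10*(-7))*(-10) = -70*(-10) = 700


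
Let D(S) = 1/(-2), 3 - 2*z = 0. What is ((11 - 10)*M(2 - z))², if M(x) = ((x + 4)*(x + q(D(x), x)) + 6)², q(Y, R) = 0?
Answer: 1185921/256 ≈ 4632.5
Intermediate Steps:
z = 3/2 (z = 3/2 - ½*0 = 3/2 + 0 = 3/2 ≈ 1.5000)
D(S) = -½
M(x) = (6 + x*(4 + x))² (M(x) = ((x + 4)*(x + 0) + 6)² = ((4 + x)*x + 6)² = (x*(4 + x) + 6)² = (6 + x*(4 + x))²)
((11 - 10)*M(2 - z))² = ((11 - 10)*(6 + (2 - 1*3/2)² + 4*(2 - 1*3/2))²)² = (1*(6 + (2 - 3/2)² + 4*(2 - 3/2))²)² = (1*(6 + (½)² + 4*(½))²)² = (1*(6 + ¼ + 2)²)² = (1*(33/4)²)² = (1*(1089/16))² = (1089/16)² = 1185921/256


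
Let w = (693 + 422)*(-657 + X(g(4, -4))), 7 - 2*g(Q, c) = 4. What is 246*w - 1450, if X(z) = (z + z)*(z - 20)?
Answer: -195433075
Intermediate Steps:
g(Q, c) = 3/2 (g(Q, c) = 7/2 - 1/2*4 = 7/2 - 2 = 3/2)
X(z) = 2*z*(-20 + z) (X(z) = (2*z)*(-20 + z) = 2*z*(-20 + z))
w = -1588875/2 (w = (693 + 422)*(-657 + 2*(3/2)*(-20 + 3/2)) = 1115*(-657 + 2*(3/2)*(-37/2)) = 1115*(-657 - 111/2) = 1115*(-1425/2) = -1588875/2 ≈ -7.9444e+5)
246*w - 1450 = 246*(-1588875/2) - 1450 = -195431625 - 1450 = -195433075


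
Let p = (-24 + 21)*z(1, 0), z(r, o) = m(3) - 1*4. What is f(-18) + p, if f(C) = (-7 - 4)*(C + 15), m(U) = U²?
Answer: 18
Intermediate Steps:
z(r, o) = 5 (z(r, o) = 3² - 1*4 = 9 - 4 = 5)
p = -15 (p = (-24 + 21)*5 = -3*5 = -15)
f(C) = -165 - 11*C (f(C) = -11*(15 + C) = -165 - 11*C)
f(-18) + p = (-165 - 11*(-18)) - 15 = (-165 + 198) - 15 = 33 - 15 = 18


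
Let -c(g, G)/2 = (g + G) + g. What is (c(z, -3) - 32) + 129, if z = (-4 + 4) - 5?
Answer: 123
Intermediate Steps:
z = -5 (z = 0 - 5 = -5)
c(g, G) = -4*g - 2*G (c(g, G) = -2*((g + G) + g) = -2*((G + g) + g) = -2*(G + 2*g) = -4*g - 2*G)
(c(z, -3) - 32) + 129 = ((-4*(-5) - 2*(-3)) - 32) + 129 = ((20 + 6) - 32) + 129 = (26 - 32) + 129 = -6 + 129 = 123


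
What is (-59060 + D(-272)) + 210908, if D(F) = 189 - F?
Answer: 152309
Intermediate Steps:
(-59060 + D(-272)) + 210908 = (-59060 + (189 - 1*(-272))) + 210908 = (-59060 + (189 + 272)) + 210908 = (-59060 + 461) + 210908 = -58599 + 210908 = 152309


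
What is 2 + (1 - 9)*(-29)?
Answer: 234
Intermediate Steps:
2 + (1 - 9)*(-29) = 2 - 8*(-29) = 2 + 232 = 234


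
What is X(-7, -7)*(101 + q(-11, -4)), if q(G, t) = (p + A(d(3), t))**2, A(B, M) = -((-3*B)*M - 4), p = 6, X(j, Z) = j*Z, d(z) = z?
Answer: 38073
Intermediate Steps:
X(j, Z) = Z*j
A(B, M) = 4 + 3*B*M (A(B, M) = -(-3*B*M - 4) = -(-4 - 3*B*M) = 4 + 3*B*M)
q(G, t) = (10 + 9*t)**2 (q(G, t) = (6 + (4 + 3*3*t))**2 = (6 + (4 + 9*t))**2 = (10 + 9*t)**2)
X(-7, -7)*(101 + q(-11, -4)) = (-7*(-7))*(101 + (10 + 9*(-4))**2) = 49*(101 + (10 - 36)**2) = 49*(101 + (-26)**2) = 49*(101 + 676) = 49*777 = 38073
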